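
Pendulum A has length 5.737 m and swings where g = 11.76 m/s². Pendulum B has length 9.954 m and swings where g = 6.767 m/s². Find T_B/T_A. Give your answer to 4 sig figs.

T = 2π√(L/g), so T_B/T_A = √((L_B/g_B)/(L_A/g_A)) = √((9.954/6.767)/(5.737/11.76)) = 1.736.

1.736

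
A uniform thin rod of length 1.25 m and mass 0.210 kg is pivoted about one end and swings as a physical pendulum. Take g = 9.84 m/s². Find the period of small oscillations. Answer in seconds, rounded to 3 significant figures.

1.83 s

For a physical pendulum T = 2π√(I/(mgd)), with d = 0.6250 m from pivot to centre of mass.
I_cm = mL²/12 = 0.210 × 1.25²/12 = 0.02734 kg·m²; I = I_cm + md² = 0.02734 + 0.210 × 0.6250² = 0.1094 kg·m².
T = 2π√(0.1094/(0.210 × 9.84 × 0.6250)) = 1.83 s.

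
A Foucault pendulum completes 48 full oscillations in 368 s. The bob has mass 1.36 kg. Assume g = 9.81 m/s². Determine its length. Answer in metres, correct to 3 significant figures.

T = 368/48 = 7.667 s.
From T = 2π√(L/g), L = gT²/(4π²) = 9.81 × 7.667²/(4π²) = 14.6 m.

14.6 m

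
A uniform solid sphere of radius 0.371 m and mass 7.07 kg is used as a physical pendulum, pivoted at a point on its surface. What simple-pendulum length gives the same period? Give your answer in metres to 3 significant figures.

The equivalent simple-pendulum length is L_eq = I/(md), where I is about the pivot and d = 0.3710 m.
I_cm = (2/5)mR² = 0.3892 kg·m², so I = I_cm + md² = 0.3892 + 0.9731 = 1.362 kg·m².
L_eq = 1.362/(7.07 × 0.3710) = 0.519 m.

0.519 m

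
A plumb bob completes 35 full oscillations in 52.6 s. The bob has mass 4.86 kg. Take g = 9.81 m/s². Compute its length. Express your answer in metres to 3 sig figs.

0.561 m

T = 52.6/35 = 1.503 s.
From T = 2π√(L/g), L = gT²/(4π²) = 9.81 × 1.503²/(4π²) = 0.561 m.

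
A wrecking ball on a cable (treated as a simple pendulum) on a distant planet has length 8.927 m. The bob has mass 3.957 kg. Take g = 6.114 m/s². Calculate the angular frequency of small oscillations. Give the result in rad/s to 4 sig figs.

0.8276 rad/s

ω = √(g/L) = √(6.114/8.927) = 0.8276 rad/s.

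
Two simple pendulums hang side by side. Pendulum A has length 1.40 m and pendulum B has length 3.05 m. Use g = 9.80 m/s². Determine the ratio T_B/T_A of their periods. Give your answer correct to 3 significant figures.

T ∝ √L, so T_B/T_A = √(L_B/L_A) = √(3.05/1.40) = 1.48.

1.48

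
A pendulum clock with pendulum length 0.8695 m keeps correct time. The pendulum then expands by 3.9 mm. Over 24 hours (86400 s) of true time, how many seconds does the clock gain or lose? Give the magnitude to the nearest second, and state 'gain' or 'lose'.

lose 193 s

T ∝ √L, so T'/T = √(0.87340/0.8695) = 1.00224.
In 86400 s of true time the clock registers 86400/1.00224 = 86206.9 s, so it loses 193 s.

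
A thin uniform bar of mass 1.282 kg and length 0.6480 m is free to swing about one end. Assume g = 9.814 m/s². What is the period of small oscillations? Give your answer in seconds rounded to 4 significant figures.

1.318 s

For a physical pendulum T = 2π√(I/(mgd)), with d = 0.32400 m from pivot to centre of mass.
I_cm = mL²/12 = 1.282 × 0.6480²/12 = 0.044860 kg·m²; I = I_cm + md² = 0.044860 + 1.282 × 0.32400² = 0.17944 kg·m².
T = 2π√(0.17944/(1.282 × 9.814 × 0.32400)) = 1.318 s.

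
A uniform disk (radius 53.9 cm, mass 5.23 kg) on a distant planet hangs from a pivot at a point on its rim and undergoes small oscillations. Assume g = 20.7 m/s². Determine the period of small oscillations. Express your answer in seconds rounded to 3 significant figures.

I_cm = ½mr² = 0.7597 kg·m². The pivot is at distance d = 0.539 m from the centre of mass.
By the parallel-axis theorem, I = I_cm + md² = 0.7597 + 1.519 = 2.279 kg·m².
T = 2π√(I/(mgd)) = 2π√(2.279/(5.23 × 20.7 × 0.539)) = 1.24 s.

1.24 s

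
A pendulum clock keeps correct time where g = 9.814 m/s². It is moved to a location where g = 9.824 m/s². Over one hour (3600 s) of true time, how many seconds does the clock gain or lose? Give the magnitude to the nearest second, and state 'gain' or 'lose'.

gain 2 s

The clock's period scales as T ∝ 1/√g, so T'/T = √(9.814/9.824) = 0.999491.
In 3600 s of true time the clock registers 3600/0.999491 = 3601.8 s, so it gains 2 s.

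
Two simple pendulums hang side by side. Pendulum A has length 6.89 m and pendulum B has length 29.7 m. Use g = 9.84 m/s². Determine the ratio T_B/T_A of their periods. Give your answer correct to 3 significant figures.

2.08

T ∝ √L, so T_B/T_A = √(L_B/L_A) = √(29.7/6.89) = 2.08.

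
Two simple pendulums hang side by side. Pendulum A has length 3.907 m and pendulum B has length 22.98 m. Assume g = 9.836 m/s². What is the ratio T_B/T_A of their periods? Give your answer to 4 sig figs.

T ∝ √L, so T_B/T_A = √(L_B/L_A) = √(22.98/3.907) = 2.425.

2.425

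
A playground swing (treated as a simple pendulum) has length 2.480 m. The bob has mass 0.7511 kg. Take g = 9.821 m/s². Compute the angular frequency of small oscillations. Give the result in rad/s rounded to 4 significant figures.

ω = √(g/L) = √(9.821/2.480) = 1.990 rad/s.

1.990 rad/s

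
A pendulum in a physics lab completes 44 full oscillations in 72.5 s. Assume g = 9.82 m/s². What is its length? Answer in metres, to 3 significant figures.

0.675 m

T = 72.5/44 = 1.648 s.
From T = 2π√(L/g), L = gT²/(4π²) = 9.82 × 1.648²/(4π²) = 0.675 m.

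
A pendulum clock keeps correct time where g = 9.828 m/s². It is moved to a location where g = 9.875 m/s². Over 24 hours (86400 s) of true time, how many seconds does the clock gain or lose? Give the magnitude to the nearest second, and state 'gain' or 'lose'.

gain 206 s

The clock's period scales as T ∝ 1/√g, so T'/T = √(9.828/9.875) = 0.997617.
In 86400 s of true time the clock registers 86400/0.997617 = 86606.3 s, so it gains 206 s.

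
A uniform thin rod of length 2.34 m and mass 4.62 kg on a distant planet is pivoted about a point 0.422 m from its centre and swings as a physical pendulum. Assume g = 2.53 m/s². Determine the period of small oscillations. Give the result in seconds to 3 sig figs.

4.84 s

For a physical pendulum T = 2π√(I/(mgd)), with d = 0.4220 m from pivot to centre of mass.
I_cm = mL²/12 = 4.62 × 2.34²/12 = 2.108 kg·m²; I = I_cm + md² = 2.108 + 4.62 × 0.4220² = 2.931 kg·m².
T = 2π√(2.931/(4.62 × 2.53 × 0.4220)) = 4.84 s.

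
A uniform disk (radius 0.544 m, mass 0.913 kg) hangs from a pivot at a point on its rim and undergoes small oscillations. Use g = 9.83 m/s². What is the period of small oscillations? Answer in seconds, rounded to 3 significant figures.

1.81 s

I_cm = ½mr² = 0.1351 kg·m². The pivot is at distance d = 0.544 m from the centre of mass.
By the parallel-axis theorem, I = I_cm + md² = 0.1351 + 0.2702 = 0.4053 kg·m².
T = 2π√(I/(mgd)) = 2π√(0.4053/(0.913 × 9.83 × 0.544)) = 1.81 s.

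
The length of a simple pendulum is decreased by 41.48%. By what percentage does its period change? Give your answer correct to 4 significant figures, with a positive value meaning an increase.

T ∝ √L, so T'/T = √(0.58520) = 0.76498.
Percentage change in T = (0.76498 − 1) × 100% = -23.50%.

-23.50%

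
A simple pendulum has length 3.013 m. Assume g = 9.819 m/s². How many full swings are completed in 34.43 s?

T = 2π√(L/g) = 2π√(3.013/9.819) = 3.4805 s.
Number of complete oscillations = ⌊34.43/3.4805⌋ = ⌊9.8922⌋ = 9.

9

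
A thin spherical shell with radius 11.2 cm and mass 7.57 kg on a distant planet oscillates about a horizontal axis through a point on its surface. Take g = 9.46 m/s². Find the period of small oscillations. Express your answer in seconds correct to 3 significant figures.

0.883 s

I_cm = (2/3)mr² = 0.06331 kg·m². The pivot is at distance d = 0.112 m from the centre of mass.
By the parallel-axis theorem, I = I_cm + md² = 0.06331 + 0.09496 = 0.1583 kg·m².
T = 2π√(I/(mgd)) = 2π√(0.1583/(7.57 × 9.46 × 0.112)) = 0.883 s.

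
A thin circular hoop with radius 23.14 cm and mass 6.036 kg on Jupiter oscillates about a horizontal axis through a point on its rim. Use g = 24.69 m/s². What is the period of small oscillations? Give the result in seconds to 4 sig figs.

I_cm = mr² = 0.32320 kg·m². The pivot is at distance d = 0.2314 m from the centre of mass.
By the parallel-axis theorem, I = I_cm + md² = 0.32320 + 0.32320 = 0.64641 kg·m².
T = 2π√(I/(mgd)) = 2π√(0.64641/(6.036 × 24.69 × 0.2314)) = 0.8602 s.

0.8602 s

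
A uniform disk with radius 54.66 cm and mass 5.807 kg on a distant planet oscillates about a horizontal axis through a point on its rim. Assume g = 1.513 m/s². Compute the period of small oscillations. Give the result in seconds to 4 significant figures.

4.625 s

I_cm = ½mr² = 0.86748 kg·m². The pivot is at distance d = 0.5466 m from the centre of mass.
By the parallel-axis theorem, I = I_cm + md² = 0.86748 + 1.7350 = 2.6024 kg·m².
T = 2π√(I/(mgd)) = 2π√(2.6024/(5.807 × 1.513 × 0.5466)) = 4.625 s.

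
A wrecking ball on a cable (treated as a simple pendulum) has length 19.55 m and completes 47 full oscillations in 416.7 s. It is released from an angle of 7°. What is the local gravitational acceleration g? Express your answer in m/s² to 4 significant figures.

9.819 m/s²

T = 416.7/47 = 8.8660 s.
From T = 2π√(L/g), g = 4π²L/T² = 4π² × 19.55/8.8660² = 9.819 m/s².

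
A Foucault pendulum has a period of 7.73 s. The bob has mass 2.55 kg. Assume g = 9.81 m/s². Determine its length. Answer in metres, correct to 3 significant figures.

From T = 2π√(L/g), L = gT²/(4π²) = 9.81 × 7.730²/(4π²) = 14.8 m.

14.8 m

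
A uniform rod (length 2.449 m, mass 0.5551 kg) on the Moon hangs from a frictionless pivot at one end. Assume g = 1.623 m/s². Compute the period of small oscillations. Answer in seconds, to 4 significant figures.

For a physical pendulum T = 2π√(I/(mgd)), with d = 1.2245 m from pivot to centre of mass.
I_cm = mL²/12 = 0.5551 × 2.449²/12 = 0.27744 kg·m²; I = I_cm + md² = 0.27744 + 0.5551 × 1.2245² = 1.1098 kg·m².
T = 2π√(1.1098/(0.5551 × 1.623 × 1.2245)) = 6.302 s.

6.302 s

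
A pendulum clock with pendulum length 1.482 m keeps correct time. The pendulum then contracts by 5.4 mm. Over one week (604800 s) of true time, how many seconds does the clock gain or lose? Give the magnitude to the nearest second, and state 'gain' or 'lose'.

T ∝ √L, so T'/T = √(1.47660/1.482) = 0.998176.
In 604800 s of true time the clock registers 604800/0.998176 = 605904.9 s, so it gains 1105 s.

gain 1105 s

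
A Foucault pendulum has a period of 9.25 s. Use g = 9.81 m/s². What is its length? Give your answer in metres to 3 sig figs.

21.3 m

From T = 2π√(L/g), L = gT²/(4π²) = 9.81 × 9.250²/(4π²) = 21.3 m.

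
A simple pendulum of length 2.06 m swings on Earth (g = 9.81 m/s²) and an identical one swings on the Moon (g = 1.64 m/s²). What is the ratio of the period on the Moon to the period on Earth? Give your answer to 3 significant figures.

2.45

T ∝ 1/√g, so T₂/T₁ = √(g₁/g₂) = √(9.81/1.64) = 2.45.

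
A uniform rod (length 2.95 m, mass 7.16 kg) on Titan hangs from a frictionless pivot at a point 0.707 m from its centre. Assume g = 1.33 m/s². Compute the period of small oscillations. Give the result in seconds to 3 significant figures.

For a physical pendulum T = 2π√(I/(mgd)), with d = 0.7070 m from pivot to centre of mass.
I_cm = mL²/12 = 7.16 × 2.95²/12 = 5.192 kg·m²; I = I_cm + md² = 5.192 + 7.16 × 0.7070² = 8.771 kg·m².
T = 2π√(8.771/(7.16 × 1.33 × 0.7070)) = 7.17 s.

7.17 s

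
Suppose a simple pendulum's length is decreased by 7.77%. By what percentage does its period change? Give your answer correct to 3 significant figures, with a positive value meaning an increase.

T ∝ √L, so T'/T = √(0.9223) = 0.9604.
Percentage change in T = (0.9604 − 1) × 100% = -3.96%.

-3.96%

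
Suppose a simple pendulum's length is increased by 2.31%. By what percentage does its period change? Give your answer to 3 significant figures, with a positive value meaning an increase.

T ∝ √L, so T'/T = √(1.023) = 1.011.
Percentage change in T = (1.011 − 1) × 100% = 1.15%.

1.15%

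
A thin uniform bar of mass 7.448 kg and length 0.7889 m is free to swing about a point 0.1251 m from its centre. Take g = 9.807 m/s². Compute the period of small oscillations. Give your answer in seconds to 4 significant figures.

For a physical pendulum T = 2π√(I/(mgd)), with d = 0.12510 m from pivot to centre of mass.
I_cm = mL²/12 = 7.448 × 0.7889²/12 = 0.38628 kg·m²; I = I_cm + md² = 0.38628 + 7.448 × 0.12510² = 0.50284 kg·m².
T = 2π√(0.50284/(7.448 × 9.807 × 0.12510)) = 1.474 s.

1.474 s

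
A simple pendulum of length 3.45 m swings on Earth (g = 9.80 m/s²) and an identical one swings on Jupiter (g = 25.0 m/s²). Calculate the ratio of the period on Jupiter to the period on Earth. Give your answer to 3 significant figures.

0.626

T ∝ 1/√g, so T₂/T₁ = √(g₁/g₂) = √(9.80/25.0) = 0.626.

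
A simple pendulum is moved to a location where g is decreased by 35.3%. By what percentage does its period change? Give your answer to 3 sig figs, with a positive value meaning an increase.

24.3%

T ∝ 1/√g, so T'/T = 1/√(0.6470) = 1.243.
Percentage change in T = (1.243 − 1) × 100% = 24.3%.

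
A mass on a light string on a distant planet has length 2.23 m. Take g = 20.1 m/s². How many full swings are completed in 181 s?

86

T = 2π√(L/g) = 2π√(2.23/20.1) = 2.093 s.
Number of complete oscillations = ⌊181/2.093⌋ = ⌊86.49⌋ = 86.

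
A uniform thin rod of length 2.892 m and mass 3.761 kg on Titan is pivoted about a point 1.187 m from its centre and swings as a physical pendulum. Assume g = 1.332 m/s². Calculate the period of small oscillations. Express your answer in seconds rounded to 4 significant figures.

For a physical pendulum T = 2π√(I/(mgd)), with d = 1.1870 m from pivot to centre of mass.
I_cm = mL²/12 = 3.761 × 2.892²/12 = 2.6213 kg·m²; I = I_cm + md² = 2.6213 + 3.761 × 1.1870² = 7.9204 kg·m².
T = 2π√(7.9204/(3.761 × 1.332 × 1.1870)) = 7.251 s.

7.251 s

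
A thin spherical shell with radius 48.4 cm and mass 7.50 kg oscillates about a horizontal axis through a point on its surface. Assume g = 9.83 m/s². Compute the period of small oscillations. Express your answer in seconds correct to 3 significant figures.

1.80 s

I_cm = (2/3)mr² = 1.171 kg·m². The pivot is at distance d = 0.484 m from the centre of mass.
By the parallel-axis theorem, I = I_cm + md² = 1.171 + 1.757 = 2.928 kg·m².
T = 2π√(I/(mgd)) = 2π√(2.928/(7.50 × 9.83 × 0.484)) = 1.80 s.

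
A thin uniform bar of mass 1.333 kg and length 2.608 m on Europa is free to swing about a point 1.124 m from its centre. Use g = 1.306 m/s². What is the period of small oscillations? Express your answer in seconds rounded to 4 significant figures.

7.016 s

For a physical pendulum T = 2π√(I/(mgd)), with d = 1.1240 m from pivot to centre of mass.
I_cm = mL²/12 = 1.333 × 2.608²/12 = 0.75555 kg·m²; I = I_cm + md² = 0.75555 + 1.333 × 1.1240² = 2.4396 kg·m².
T = 2π√(2.4396/(1.333 × 1.306 × 1.1240)) = 7.016 s.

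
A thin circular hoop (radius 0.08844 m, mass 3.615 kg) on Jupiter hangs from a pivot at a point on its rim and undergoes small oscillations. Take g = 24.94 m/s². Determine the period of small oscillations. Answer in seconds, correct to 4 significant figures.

I_cm = mr² = 0.028275 kg·m². The pivot is at distance d = 0.08844 m from the centre of mass.
By the parallel-axis theorem, I = I_cm + md² = 0.028275 + 0.028275 = 0.056550 kg·m².
T = 2π√(I/(mgd)) = 2π√(0.056550/(3.615 × 24.94 × 0.08844)) = 0.5291 s.

0.5291 s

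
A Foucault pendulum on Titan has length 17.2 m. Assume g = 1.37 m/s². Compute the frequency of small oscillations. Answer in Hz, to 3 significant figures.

T = 2π√(L/g) = 2π√(17.2/1.37) = 22.26 s, so f = 1/T = 0.0449 Hz.

0.0449 Hz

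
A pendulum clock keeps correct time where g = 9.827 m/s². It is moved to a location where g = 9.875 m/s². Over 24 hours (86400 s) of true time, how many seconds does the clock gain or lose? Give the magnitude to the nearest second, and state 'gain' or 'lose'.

gain 211 s

The clock's period scales as T ∝ 1/√g, so T'/T = √(9.827/9.875) = 0.997567.
In 86400 s of true time the clock registers 86400/0.997567 = 86610.8 s, so it gains 211 s.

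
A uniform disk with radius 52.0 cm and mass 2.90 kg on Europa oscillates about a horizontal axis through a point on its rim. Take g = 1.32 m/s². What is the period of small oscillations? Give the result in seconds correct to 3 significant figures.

4.83 s

I_cm = ½mr² = 0.3921 kg·m². The pivot is at distance d = 0.520 m from the centre of mass.
By the parallel-axis theorem, I = I_cm + md² = 0.3921 + 0.7842 = 1.176 kg·m².
T = 2π√(I/(mgd)) = 2π√(1.176/(2.90 × 1.32 × 0.520)) = 4.83 s.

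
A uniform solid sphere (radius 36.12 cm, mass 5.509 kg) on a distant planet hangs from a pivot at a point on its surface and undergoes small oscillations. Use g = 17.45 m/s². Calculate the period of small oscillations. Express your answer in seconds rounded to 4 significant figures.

I_cm = (2/5)mr² = 0.28749 kg·m². The pivot is at distance d = 0.3612 m from the centre of mass.
By the parallel-axis theorem, I = I_cm + md² = 0.28749 + 0.71873 = 1.0062 kg·m².
T = 2π√(I/(mgd)) = 2π√(1.0062/(5.509 × 17.45 × 0.3612)) = 1.070 s.

1.070 s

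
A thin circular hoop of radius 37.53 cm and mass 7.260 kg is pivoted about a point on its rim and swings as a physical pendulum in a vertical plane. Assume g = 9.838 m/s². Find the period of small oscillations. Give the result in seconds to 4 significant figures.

1.736 s

I_cm = mr² = 1.0226 kg·m². The pivot is at distance d = 0.3753 m from the centre of mass.
By the parallel-axis theorem, I = I_cm + md² = 1.0226 + 1.0226 = 2.0451 kg·m².
T = 2π√(I/(mgd)) = 2π√(2.0451/(7.260 × 9.838 × 0.3753)) = 1.736 s.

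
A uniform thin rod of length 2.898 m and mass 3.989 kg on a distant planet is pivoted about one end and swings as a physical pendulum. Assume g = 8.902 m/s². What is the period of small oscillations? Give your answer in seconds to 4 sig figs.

For a physical pendulum T = 2π√(I/(mgd)), with d = 1.4490 m from pivot to centre of mass.
I_cm = mL²/12 = 3.989 × 2.898²/12 = 2.7918 kg·m²; I = I_cm + md² = 2.7918 + 3.989 × 1.4490² = 11.167 kg·m².
T = 2π√(11.167/(3.989 × 8.902 × 1.4490)) = 2.927 s.

2.927 s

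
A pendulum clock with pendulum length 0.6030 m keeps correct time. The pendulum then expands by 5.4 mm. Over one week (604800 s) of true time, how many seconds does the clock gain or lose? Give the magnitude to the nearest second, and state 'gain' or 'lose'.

T ∝ √L, so T'/T = √(0.60840/0.6030) = 1.00447.
In 604800 s of true time the clock registers 604800/1.00447 = 602110.0 s, so it loses 2690 s.

lose 2690 s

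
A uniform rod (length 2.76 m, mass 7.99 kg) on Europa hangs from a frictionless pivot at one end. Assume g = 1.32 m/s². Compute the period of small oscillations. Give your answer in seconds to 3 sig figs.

7.42 s

For a physical pendulum T = 2π√(I/(mgd)), with d = 1.380 m from pivot to centre of mass.
I_cm = mL²/12 = 7.99 × 2.76²/12 = 5.072 kg·m²; I = I_cm + md² = 5.072 + 7.99 × 1.380² = 20.29 kg·m².
T = 2π√(20.29/(7.99 × 1.32 × 1.380)) = 7.42 s.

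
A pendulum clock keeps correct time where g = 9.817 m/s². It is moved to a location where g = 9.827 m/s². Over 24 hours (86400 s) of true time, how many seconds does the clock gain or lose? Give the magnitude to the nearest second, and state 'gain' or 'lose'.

The clock's period scales as T ∝ 1/√g, so T'/T = √(9.817/9.827) = 0.999491.
In 86400 s of true time the clock registers 86400/0.999491 = 86444.0 s, so it gains 44 s.

gain 44 s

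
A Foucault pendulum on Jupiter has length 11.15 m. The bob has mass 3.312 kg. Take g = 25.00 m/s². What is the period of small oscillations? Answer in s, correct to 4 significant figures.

4.196 s

T = 2π√(L/g) = 2π√(11.15/25.00) = 2π × 0.66783 = 4.196 s.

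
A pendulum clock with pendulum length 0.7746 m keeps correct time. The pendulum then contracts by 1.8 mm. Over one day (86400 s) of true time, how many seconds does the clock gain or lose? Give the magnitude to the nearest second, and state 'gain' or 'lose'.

T ∝ √L, so T'/T = √(0.77280/0.7746) = 0.998837.
In 86400 s of true time the clock registers 86400/0.998837 = 86500.6 s, so it gains 101 s.

gain 101 s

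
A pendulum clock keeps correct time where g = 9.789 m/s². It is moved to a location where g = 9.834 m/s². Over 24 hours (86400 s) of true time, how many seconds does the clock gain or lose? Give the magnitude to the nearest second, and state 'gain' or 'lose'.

The clock's period scales as T ∝ 1/√g, so T'/T = √(9.789/9.834) = 0.997709.
In 86400 s of true time the clock registers 86400/0.997709 = 86598.4 s, so it gains 198 s.

gain 198 s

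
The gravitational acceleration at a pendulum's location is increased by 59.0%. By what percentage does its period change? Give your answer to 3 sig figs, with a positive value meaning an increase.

T ∝ 1/√g, so T'/T = 1/√(1.590) = 0.7931.
Percentage change in T = (0.7931 − 1) × 100% = -20.7%.

-20.7%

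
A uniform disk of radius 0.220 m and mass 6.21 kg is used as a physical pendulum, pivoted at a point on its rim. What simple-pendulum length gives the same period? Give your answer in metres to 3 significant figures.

0.330 m

The equivalent simple-pendulum length is L_eq = I/(md), where I is about the pivot and d = 0.2200 m.
I_cm = ½mR² = 0.1503 kg·m², so I = I_cm + md² = 0.1503 + 0.3006 = 0.4508 kg·m².
L_eq = 0.4508/(6.21 × 0.2200) = 0.330 m.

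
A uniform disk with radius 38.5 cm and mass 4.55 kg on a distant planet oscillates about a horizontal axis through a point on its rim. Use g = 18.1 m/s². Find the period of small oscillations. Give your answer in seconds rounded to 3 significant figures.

I_cm = ½mr² = 0.3372 kg·m². The pivot is at distance d = 0.385 m from the centre of mass.
By the parallel-axis theorem, I = I_cm + md² = 0.3372 + 0.6744 = 1.012 kg·m².
T = 2π√(I/(mgd)) = 2π√(1.012/(4.55 × 18.1 × 0.385)) = 1.12 s.

1.12 s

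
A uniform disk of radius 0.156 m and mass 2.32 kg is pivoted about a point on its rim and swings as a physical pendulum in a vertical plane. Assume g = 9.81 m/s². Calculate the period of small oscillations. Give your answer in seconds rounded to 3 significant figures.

0.970 s

I_cm = ½mr² = 0.02823 kg·m². The pivot is at distance d = 0.156 m from the centre of mass.
By the parallel-axis theorem, I = I_cm + md² = 0.02823 + 0.05646 = 0.08469 kg·m².
T = 2π√(I/(mgd)) = 2π√(0.08469/(2.32 × 9.81 × 0.156)) = 0.970 s.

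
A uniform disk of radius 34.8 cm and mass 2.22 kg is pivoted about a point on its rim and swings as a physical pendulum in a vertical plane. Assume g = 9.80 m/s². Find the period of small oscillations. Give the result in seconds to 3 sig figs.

1.45 s

I_cm = ½mr² = 0.1344 kg·m². The pivot is at distance d = 0.348 m from the centre of mass.
By the parallel-axis theorem, I = I_cm + md² = 0.1344 + 0.2689 = 0.4033 kg·m².
T = 2π√(I/(mgd)) = 2π√(0.4033/(2.22 × 9.80 × 0.348)) = 1.45 s.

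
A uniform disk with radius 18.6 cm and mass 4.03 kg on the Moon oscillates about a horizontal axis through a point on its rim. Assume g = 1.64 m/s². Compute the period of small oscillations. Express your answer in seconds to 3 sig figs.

I_cm = ½mr² = 0.06971 kg·m². The pivot is at distance d = 0.186 m from the centre of mass.
By the parallel-axis theorem, I = I_cm + md² = 0.06971 + 0.1394 = 0.2091 kg·m².
T = 2π√(I/(mgd)) = 2π√(0.2091/(4.03 × 1.64 × 0.186)) = 2.59 s.

2.59 s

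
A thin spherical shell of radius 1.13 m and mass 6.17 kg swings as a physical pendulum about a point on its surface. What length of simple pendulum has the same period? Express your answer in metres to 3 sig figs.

1.88 m

The equivalent simple-pendulum length is L_eq = I/(md), where I is about the pivot and d = 1.130 m.
I_cm = (2/3)mR² = 5.252 kg·m², so I = I_cm + md² = 5.252 + 7.878 = 13.13 kg·m².
L_eq = 13.13/(6.17 × 1.130) = 1.88 m.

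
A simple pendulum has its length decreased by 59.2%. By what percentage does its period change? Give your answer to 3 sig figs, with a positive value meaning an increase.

-36.1%

T ∝ √L, so T'/T = √(0.4080) = 0.6387.
Percentage change in T = (0.6387 − 1) × 100% = -36.1%.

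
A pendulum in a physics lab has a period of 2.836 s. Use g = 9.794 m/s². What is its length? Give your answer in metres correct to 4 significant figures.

From T = 2π√(L/g), L = gT²/(4π²) = 9.794 × 2.8360²/(4π²) = 1.995 m.

1.995 m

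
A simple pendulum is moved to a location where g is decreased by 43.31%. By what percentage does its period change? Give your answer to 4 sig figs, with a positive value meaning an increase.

32.81%

T ∝ 1/√g, so T'/T = 1/√(0.56690) = 1.3281.
Percentage change in T = (1.3281 − 1) × 100% = 32.81%.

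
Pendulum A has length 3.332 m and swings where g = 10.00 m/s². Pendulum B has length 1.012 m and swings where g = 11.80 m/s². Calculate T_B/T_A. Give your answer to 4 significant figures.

0.5073

T = 2π√(L/g), so T_B/T_A = √((L_B/g_B)/(L_A/g_A)) = √((1.012/11.80)/(3.332/10.00)) = 0.5073.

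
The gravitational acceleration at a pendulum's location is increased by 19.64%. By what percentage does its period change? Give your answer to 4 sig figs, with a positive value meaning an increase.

-8.576%

T ∝ 1/√g, so T'/T = 1/√(1.1964) = 0.91424.
Percentage change in T = (0.91424 − 1) × 100% = -8.576%.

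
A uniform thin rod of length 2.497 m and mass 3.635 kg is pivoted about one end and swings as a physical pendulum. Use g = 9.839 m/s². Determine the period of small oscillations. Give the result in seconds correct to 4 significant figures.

2.584 s

For a physical pendulum T = 2π√(I/(mgd)), with d = 1.2485 m from pivot to centre of mass.
I_cm = mL²/12 = 3.635 × 2.497²/12 = 1.8887 kg·m²; I = I_cm + md² = 1.8887 + 3.635 × 1.2485² = 7.5548 kg·m².
T = 2π√(7.5548/(3.635 × 9.839 × 1.2485)) = 2.584 s.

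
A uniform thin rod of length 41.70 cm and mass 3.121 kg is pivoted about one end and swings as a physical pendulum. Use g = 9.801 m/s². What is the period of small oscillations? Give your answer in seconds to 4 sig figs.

For a physical pendulum T = 2π√(I/(mgd)), with d = 0.20850 m from pivot to centre of mass.
I_cm = mL²/12 = 3.121 × 0.4170²/12 = 0.045226 kg·m²; I = I_cm + md² = 0.045226 + 3.121 × 0.20850² = 0.18090 kg·m².
T = 2π√(0.18090/(3.121 × 9.801 × 0.20850)) = 1.058 s.

1.058 s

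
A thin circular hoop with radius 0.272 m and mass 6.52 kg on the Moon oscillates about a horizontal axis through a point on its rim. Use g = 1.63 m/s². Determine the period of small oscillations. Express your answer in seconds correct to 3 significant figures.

3.63 s

I_cm = mr² = 0.4824 kg·m². The pivot is at distance d = 0.272 m from the centre of mass.
By the parallel-axis theorem, I = I_cm + md² = 0.4824 + 0.4824 = 0.9648 kg·m².
T = 2π√(I/(mgd)) = 2π√(0.9648/(6.52 × 1.63 × 0.272)) = 3.63 s.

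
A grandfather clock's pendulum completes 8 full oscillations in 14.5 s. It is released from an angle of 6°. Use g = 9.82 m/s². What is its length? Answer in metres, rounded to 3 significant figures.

T = 14.5/8 = 1.812 s.
From T = 2π√(L/g), L = gT²/(4π²) = 9.82 × 1.812²/(4π²) = 0.817 m.

0.817 m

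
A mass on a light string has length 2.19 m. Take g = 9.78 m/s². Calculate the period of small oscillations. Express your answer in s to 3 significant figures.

T = 2π√(L/g) = 2π√(2.19/9.78) = 2π × 0.4732 = 2.97 s.

2.97 s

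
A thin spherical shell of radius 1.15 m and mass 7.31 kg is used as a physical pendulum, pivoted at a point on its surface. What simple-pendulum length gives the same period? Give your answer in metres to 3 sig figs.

1.92 m

The equivalent simple-pendulum length is L_eq = I/(md), where I is about the pivot and d = 1.150 m.
I_cm = (2/3)mR² = 6.445 kg·m², so I = I_cm + md² = 6.445 + 9.667 = 16.11 kg·m².
L_eq = 16.11/(7.31 × 1.150) = 1.92 m.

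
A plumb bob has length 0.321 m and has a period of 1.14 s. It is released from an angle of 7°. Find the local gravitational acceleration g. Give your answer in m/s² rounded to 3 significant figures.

From T = 2π√(L/g), g = 4π²L/T² = 4π² × 0.321/1.140² = 9.75 m/s².

9.75 m/s²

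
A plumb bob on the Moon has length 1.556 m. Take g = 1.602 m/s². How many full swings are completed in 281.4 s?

45

T = 2π√(L/g) = 2π√(1.556/1.602) = 6.1923 s.
Number of complete oscillations = ⌊281.4/6.1923⌋ = ⌊45.443⌋ = 45.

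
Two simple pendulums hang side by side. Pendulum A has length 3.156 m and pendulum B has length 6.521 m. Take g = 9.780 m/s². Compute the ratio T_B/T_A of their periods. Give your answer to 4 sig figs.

T ∝ √L, so T_B/T_A = √(L_B/L_A) = √(6.521/3.156) = 1.437.

1.437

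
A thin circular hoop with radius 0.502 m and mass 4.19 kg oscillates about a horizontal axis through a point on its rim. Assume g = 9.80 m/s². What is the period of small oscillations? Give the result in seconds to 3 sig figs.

I_cm = mr² = 1.056 kg·m². The pivot is at distance d = 0.502 m from the centre of mass.
By the parallel-axis theorem, I = I_cm + md² = 1.056 + 1.056 = 2.112 kg·m².
T = 2π√(I/(mgd)) = 2π√(2.112/(4.19 × 9.80 × 0.502)) = 2.01 s.

2.01 s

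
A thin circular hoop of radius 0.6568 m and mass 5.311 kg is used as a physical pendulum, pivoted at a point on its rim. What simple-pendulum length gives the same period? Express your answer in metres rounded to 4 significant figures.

1.314 m

The equivalent simple-pendulum length is L_eq = I/(md), where I is about the pivot and d = 0.65680 m.
I_cm = mR² = 2.2911 kg·m², so I = I_cm + md² = 2.2911 + 2.2911 = 4.5822 kg·m².
L_eq = 4.5822/(5.311 × 0.65680) = 1.314 m.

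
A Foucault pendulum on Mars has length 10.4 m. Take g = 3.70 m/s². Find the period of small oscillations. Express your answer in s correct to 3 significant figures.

10.5 s

T = 2π√(L/g) = 2π√(10.4/3.70) = 2π × 1.677 = 10.5 s.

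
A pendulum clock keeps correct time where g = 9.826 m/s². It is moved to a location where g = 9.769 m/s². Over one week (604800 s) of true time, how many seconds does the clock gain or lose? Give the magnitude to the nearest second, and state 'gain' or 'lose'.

lose 1757 s

The clock's period scales as T ∝ 1/√g, so T'/T = √(9.826/9.769) = 1.00291.
In 604800 s of true time the clock registers 604800/1.00291 = 603043.2 s, so it loses 1757 s.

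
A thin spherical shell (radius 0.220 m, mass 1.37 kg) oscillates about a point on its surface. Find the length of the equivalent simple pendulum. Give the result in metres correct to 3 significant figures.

0.367 m

The equivalent simple-pendulum length is L_eq = I/(md), where I is about the pivot and d = 0.2200 m.
I_cm = (2/3)mR² = 0.04421 kg·m², so I = I_cm + md² = 0.04421 + 0.06631 = 0.1105 kg·m².
L_eq = 0.1105/(1.37 × 0.2200) = 0.367 m.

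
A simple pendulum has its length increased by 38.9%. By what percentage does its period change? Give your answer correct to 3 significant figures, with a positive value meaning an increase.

17.9%

T ∝ √L, so T'/T = √(1.389) = 1.179.
Percentage change in T = (1.179 − 1) × 100% = 17.9%.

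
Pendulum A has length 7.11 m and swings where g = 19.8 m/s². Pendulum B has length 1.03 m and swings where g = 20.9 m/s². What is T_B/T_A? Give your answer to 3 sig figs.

T = 2π√(L/g), so T_B/T_A = √((L_B/g_B)/(L_A/g_A)) = √((1.03/20.9)/(7.11/19.8)) = 0.370.

0.370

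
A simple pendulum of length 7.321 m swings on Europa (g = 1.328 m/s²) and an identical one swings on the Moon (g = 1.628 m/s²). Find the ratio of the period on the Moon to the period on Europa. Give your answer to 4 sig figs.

T ∝ 1/√g, so T₂/T₁ = √(g₁/g₂) = √(1.328/1.628) = 0.9032.

0.9032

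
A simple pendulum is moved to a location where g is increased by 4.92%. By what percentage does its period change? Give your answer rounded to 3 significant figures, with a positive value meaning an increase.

T ∝ 1/√g, so T'/T = 1/√(1.049) = 0.9763.
Percentage change in T = (0.9763 − 1) × 100% = -2.37%.

-2.37%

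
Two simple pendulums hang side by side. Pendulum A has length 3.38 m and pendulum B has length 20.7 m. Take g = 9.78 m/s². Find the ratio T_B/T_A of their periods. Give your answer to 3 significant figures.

T ∝ √L, so T_B/T_A = √(L_B/L_A) = √(20.7/3.38) = 2.47.

2.47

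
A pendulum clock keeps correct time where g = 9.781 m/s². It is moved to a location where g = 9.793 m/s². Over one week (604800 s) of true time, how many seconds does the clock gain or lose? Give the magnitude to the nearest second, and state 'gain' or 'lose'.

gain 371 s

The clock's period scales as T ∝ 1/√g, so T'/T = √(9.781/9.793) = 0.999387.
In 604800 s of true time the clock registers 604800/0.999387 = 605170.9 s, so it gains 371 s.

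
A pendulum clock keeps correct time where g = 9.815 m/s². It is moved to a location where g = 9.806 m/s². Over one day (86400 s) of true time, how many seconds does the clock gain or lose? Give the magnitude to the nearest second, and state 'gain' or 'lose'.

lose 40 s

The clock's period scales as T ∝ 1/√g, so T'/T = √(9.815/9.806) = 1.00046.
In 86400 s of true time the clock registers 86400/1.00046 = 86360.4 s, so it loses 40 s.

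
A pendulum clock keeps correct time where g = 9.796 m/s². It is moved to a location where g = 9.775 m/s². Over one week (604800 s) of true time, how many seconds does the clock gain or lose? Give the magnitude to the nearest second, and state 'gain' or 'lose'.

lose 649 s

The clock's period scales as T ∝ 1/√g, so T'/T = √(9.796/9.775) = 1.00107.
In 604800 s of true time the clock registers 604800/1.00107 = 604151.4 s, so it loses 649 s.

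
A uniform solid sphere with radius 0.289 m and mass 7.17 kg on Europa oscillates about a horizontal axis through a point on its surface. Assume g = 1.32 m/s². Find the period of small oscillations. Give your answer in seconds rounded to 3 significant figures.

I_cm = (2/5)mr² = 0.2395 kg·m². The pivot is at distance d = 0.289 m from the centre of mass.
By the parallel-axis theorem, I = I_cm + md² = 0.2395 + 0.5988 = 0.8384 kg·m².
T = 2π√(I/(mgd)) = 2π√(0.8384/(7.17 × 1.32 × 0.289)) = 3.48 s.

3.48 s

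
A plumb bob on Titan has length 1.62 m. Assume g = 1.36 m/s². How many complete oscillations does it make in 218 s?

T = 2π√(L/g) = 2π√(1.62/1.36) = 6.858 s.
Number of complete oscillations = ⌊218/6.858⌋ = ⌊31.79⌋ = 31.

31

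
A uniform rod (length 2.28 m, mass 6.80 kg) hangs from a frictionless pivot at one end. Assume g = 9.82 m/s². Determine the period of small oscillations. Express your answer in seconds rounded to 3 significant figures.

For a physical pendulum T = 2π√(I/(mgd)), with d = 1.140 m from pivot to centre of mass.
I_cm = mL²/12 = 6.80 × 2.28²/12 = 2.946 kg·m²; I = I_cm + md² = 2.946 + 6.80 × 1.140² = 11.78 kg·m².
T = 2π√(11.78/(6.80 × 9.82 × 1.140)) = 2.47 s.

2.47 s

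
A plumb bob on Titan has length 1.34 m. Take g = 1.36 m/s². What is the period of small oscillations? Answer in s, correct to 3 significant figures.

6.24 s

T = 2π√(L/g) = 2π√(1.34/1.36) = 2π × 0.9926 = 6.24 s.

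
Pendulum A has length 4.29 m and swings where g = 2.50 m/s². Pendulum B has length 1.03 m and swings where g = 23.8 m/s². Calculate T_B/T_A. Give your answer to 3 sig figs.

T = 2π√(L/g), so T_B/T_A = √((L_B/g_B)/(L_A/g_A)) = √((1.03/23.8)/(4.29/2.50)) = 0.159.

0.159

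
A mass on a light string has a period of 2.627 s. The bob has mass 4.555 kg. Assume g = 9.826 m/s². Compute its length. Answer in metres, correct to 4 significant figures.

1.718 m

From T = 2π√(L/g), L = gT²/(4π²) = 9.826 × 2.6270²/(4π²) = 1.718 m.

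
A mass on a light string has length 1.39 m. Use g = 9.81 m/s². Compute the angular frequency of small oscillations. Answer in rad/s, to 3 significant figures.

ω = √(g/L) = √(9.81/1.39) = 2.66 rad/s.

2.66 rad/s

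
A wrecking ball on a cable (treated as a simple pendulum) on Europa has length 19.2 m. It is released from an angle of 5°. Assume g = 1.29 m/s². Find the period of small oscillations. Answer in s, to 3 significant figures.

T = 2π√(L/g) = 2π√(19.2/1.29) = 2π × 3.858 = 24.2 s.

24.2 s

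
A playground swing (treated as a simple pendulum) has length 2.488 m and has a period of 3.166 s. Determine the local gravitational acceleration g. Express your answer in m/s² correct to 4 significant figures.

9.799 m/s²

From T = 2π√(L/g), g = 4π²L/T² = 4π² × 2.488/3.1660² = 9.799 m/s².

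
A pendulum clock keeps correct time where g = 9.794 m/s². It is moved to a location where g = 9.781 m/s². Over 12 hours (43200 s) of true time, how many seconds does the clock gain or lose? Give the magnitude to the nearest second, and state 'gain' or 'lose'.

lose 29 s

The clock's period scales as T ∝ 1/√g, so T'/T = √(9.794/9.781) = 1.00066.
In 43200 s of true time the clock registers 43200/1.00066 = 43171.3 s, so it loses 29 s.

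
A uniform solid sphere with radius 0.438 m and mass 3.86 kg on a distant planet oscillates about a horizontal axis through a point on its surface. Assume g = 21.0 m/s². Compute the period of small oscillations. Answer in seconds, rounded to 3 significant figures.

I_cm = (2/5)mr² = 0.2962 kg·m². The pivot is at distance d = 0.438 m from the centre of mass.
By the parallel-axis theorem, I = I_cm + md² = 0.2962 + 0.7405 = 1.037 kg·m².
T = 2π√(I/(mgd)) = 2π√(1.037/(3.86 × 21.0 × 0.438)) = 1.07 s.

1.07 s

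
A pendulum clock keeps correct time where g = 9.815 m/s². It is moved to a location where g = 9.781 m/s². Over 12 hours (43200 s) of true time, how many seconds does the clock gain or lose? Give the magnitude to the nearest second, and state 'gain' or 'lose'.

The clock's period scales as T ∝ 1/√g, so T'/T = √(9.815/9.781) = 1.00174.
In 43200 s of true time the clock registers 43200/1.00174 = 43125.1 s, so it loses 75 s.

lose 75 s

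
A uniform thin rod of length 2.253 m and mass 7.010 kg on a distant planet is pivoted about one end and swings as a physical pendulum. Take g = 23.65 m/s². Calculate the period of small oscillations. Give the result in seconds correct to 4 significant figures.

1.583 s

For a physical pendulum T = 2π√(I/(mgd)), with d = 1.1265 m from pivot to centre of mass.
I_cm = mL²/12 = 7.010 × 2.253²/12 = 2.9652 kg·m²; I = I_cm + md² = 2.9652 + 7.010 × 1.1265² = 11.861 kg·m².
T = 2π√(11.861/(7.010 × 23.65 × 1.1265)) = 1.583 s.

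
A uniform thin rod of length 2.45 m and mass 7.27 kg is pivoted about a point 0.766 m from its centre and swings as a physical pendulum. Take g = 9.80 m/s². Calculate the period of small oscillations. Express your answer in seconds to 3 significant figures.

2.39 s

For a physical pendulum T = 2π√(I/(mgd)), with d = 0.7660 m from pivot to centre of mass.
I_cm = mL²/12 = 7.27 × 2.45²/12 = 3.637 kg·m²; I = I_cm + md² = 3.637 + 7.27 × 0.7660² = 7.902 kg·m².
T = 2π√(7.902/(7.27 × 9.80 × 0.7660)) = 2.39 s.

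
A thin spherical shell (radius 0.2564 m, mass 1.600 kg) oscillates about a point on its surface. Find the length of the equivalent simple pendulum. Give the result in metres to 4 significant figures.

0.4273 m

The equivalent simple-pendulum length is L_eq = I/(md), where I is about the pivot and d = 0.25640 m.
I_cm = (2/3)mR² = 0.070124 kg·m², so I = I_cm + md² = 0.070124 + 0.10519 = 0.17531 kg·m².
L_eq = 0.17531/(1.600 × 0.25640) = 0.4273 m.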